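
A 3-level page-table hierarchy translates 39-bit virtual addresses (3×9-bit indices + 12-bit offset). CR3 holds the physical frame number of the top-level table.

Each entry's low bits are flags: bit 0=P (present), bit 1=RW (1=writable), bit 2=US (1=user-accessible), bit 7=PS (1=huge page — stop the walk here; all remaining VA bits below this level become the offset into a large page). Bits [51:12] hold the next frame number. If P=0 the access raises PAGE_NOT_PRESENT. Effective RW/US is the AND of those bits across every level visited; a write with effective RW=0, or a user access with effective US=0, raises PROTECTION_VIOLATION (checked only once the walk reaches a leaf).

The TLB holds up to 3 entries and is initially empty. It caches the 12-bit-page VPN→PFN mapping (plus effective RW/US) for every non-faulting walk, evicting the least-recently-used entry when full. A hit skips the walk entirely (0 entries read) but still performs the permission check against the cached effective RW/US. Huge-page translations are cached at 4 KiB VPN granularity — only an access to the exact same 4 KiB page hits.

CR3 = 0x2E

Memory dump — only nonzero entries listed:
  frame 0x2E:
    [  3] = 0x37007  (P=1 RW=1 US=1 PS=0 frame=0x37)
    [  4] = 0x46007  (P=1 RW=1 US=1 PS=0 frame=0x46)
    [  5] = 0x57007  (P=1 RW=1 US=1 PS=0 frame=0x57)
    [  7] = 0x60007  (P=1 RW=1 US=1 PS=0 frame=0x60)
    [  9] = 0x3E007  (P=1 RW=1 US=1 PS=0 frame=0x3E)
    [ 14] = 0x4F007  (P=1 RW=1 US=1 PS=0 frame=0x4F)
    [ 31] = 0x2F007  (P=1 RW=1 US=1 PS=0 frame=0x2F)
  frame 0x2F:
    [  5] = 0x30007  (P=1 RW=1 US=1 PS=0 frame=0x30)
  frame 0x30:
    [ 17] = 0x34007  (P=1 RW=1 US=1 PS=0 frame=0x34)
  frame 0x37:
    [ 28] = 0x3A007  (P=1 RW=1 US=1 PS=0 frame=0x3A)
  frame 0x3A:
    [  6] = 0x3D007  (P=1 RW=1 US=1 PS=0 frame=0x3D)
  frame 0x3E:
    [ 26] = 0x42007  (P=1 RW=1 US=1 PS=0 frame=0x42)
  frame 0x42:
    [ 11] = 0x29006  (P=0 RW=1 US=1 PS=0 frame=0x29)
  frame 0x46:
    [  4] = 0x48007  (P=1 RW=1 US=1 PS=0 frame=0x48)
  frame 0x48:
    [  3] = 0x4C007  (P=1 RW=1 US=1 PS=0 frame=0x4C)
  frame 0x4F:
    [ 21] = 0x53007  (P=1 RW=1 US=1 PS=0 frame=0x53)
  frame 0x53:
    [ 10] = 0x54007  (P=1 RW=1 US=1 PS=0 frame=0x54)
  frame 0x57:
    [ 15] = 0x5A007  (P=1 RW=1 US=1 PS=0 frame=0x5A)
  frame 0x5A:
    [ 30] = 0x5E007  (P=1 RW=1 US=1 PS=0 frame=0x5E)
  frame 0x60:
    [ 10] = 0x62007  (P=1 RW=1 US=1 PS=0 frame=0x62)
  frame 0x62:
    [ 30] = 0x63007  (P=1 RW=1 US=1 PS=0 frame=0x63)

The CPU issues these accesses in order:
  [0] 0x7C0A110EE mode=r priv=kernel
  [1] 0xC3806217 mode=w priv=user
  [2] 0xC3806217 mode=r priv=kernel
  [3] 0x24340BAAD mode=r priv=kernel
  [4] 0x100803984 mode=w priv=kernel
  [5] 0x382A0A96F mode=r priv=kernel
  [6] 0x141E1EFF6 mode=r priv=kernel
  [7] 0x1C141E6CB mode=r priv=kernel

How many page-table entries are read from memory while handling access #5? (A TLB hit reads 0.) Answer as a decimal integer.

Trace:
#0 VA=0x7C0A110EE (r,kernel):
  [0] read 0x2E idx=31: raw=0x2F007 flags P=1 W=1 U=1 S=0
  [1] read 0x2F idx=5: raw=0x30007 flags P=1 W=1 U=1 S=0
  [2] read 0x30 idx=17: raw=0x34007 flags P=1 W=1 U=1 S=0
  ✓ 0x340EE  — 3 lookups
#1 VA=0xC3806217 (w,user):
  [0] read 0x2E idx=3: raw=0x37007 flags P=1 W=1 U=1 S=0
  [1] read 0x37 idx=28: raw=0x3A007 flags P=1 W=1 U=1 S=0
  [2] read 0x3A idx=6: raw=0x3D007 flags P=1 W=1 U=1 S=0
  ✓ 0x3D217  — 3 lookups
#2 VA=0xC3806217 (r,kernel):
  TLB hit vpn=0xC3806 → PA=0x3D217
#3 VA=0x24340BAAD (r,kernel):
  [0] read 0x2E idx=9: raw=0x3E007 flags P=1 W=1 U=1 S=0
  [1] read 0x3E idx=26: raw=0x42007 flags P=1 W=1 U=1 S=0
  [2] read 0x42 idx=11: raw=0x29006 flags P=0 W=1 U=1 S=0
  → PAGE_NOT_PRESENT  (3 entries read)
#4 VA=0x100803984 (w,kernel):
  [0] read 0x2E idx=4: raw=0x46007 flags P=1 W=1 U=1 S=0
  [1] read 0x46 idx=4: raw=0x48007 flags P=1 W=1 U=1 S=0
  [2] read 0x48 idx=3: raw=0x4C007 flags P=1 W=1 U=1 S=0
  ✓ 0x4C984  — 3 lookups
#5 VA=0x382A0A96F (r,kernel):
  [0] read 0x2E idx=14: raw=0x4F007 flags P=1 W=1 U=1 S=0
  [1] read 0x4F idx=21: raw=0x53007 flags P=1 W=1 U=1 S=0
  [2] read 0x53 idx=10: raw=0x54007 flags P=1 W=1 U=1 S=0
  ✓ 0x5496F  — 3 lookups
#6 VA=0x141E1EFF6 (r,kernel):
  [0] read 0x2E idx=5: raw=0x57007 flags P=1 W=1 U=1 S=0
  [1] read 0x57 idx=15: raw=0x5A007 flags P=1 W=1 U=1 S=0
  [2] read 0x5A idx=30: raw=0x5E007 flags P=1 W=1 U=1 S=0
  ✓ 0x5EFF6  — 3 lookups
#7 VA=0x1C141E6CB (r,kernel):
  [0] read 0x2E idx=7: raw=0x60007 flags P=1 W=1 U=1 S=0
  [1] read 0x60 idx=10: raw=0x62007 flags P=1 W=1 U=1 S=0
  [2] read 0x62 idx=30: raw=0x63007 flags P=1 W=1 U=1 S=0
  ✓ 0x636CB  — 3 lookups

Entries read for #5: 3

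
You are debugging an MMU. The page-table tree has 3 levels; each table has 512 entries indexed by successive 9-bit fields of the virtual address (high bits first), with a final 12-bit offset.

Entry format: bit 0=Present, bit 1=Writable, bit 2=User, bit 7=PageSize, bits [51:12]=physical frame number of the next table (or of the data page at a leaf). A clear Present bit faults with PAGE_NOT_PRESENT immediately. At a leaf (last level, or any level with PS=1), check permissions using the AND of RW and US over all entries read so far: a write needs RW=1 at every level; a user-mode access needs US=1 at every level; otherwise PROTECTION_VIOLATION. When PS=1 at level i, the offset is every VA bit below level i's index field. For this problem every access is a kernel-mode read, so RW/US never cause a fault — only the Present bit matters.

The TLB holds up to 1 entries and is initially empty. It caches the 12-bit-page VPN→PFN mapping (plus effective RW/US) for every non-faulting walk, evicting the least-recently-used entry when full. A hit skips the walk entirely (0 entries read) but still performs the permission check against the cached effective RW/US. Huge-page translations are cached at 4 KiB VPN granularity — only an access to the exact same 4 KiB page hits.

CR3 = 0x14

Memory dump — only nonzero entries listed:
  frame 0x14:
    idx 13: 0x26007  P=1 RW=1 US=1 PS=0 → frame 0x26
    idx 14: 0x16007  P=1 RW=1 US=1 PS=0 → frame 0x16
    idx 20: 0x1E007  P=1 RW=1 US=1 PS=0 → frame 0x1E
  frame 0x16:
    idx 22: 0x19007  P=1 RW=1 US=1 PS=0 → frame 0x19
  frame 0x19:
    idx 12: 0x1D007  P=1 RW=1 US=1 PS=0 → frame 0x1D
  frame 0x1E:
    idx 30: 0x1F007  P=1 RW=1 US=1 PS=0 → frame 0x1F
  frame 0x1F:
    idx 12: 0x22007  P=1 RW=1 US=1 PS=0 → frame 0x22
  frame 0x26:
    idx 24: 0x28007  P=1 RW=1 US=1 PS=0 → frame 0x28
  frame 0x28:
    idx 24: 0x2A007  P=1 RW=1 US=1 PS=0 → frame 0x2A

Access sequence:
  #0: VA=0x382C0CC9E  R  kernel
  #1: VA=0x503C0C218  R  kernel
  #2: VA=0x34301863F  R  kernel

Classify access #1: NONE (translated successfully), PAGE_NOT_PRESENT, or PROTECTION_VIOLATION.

Per-access translation:
#0 VA=0x382C0CC9E (r,kernel):
  L0: frame=0x14 idx=14 entry=0x16007 [P=1 RW=1 US=1 PS=0]
  L1: frame=0x16 idx=22 entry=0x19007 [P=1 RW=1 US=1 PS=0]
  L2: frame=0x19 idx=12 entry=0x1D007 [P=1 RW=1 US=1 PS=0]
  ⇒ phys 0x1DC9E  [3 reads]
#1 VA=0x503C0C218 (r,kernel):
  L0: frame=0x14 idx=20 entry=0x1E007 [P=1 RW=1 US=1 PS=0]
  L1: frame=0x1E idx=30 entry=0x1F007 [P=1 RW=1 US=1 PS=0]
  L2: frame=0x1F idx=12 entry=0x22007 [P=1 RW=1 US=1 PS=0]
  ⇒ phys 0x22218  [3 reads]
#2 VA=0x34301863F (r,kernel):
  L0: frame=0x14 idx=13 entry=0x26007 [P=1 RW=1 US=1 PS=0]
  L1: frame=0x26 idx=24 entry=0x28007 [P=1 RW=1 US=1 PS=0]
  L2: frame=0x28 idx=24 entry=0x2A007 [P=1 RW=1 US=1 PS=0]
  ⇒ phys 0x2A63F  [3 reads]

Access #1 fault: NONE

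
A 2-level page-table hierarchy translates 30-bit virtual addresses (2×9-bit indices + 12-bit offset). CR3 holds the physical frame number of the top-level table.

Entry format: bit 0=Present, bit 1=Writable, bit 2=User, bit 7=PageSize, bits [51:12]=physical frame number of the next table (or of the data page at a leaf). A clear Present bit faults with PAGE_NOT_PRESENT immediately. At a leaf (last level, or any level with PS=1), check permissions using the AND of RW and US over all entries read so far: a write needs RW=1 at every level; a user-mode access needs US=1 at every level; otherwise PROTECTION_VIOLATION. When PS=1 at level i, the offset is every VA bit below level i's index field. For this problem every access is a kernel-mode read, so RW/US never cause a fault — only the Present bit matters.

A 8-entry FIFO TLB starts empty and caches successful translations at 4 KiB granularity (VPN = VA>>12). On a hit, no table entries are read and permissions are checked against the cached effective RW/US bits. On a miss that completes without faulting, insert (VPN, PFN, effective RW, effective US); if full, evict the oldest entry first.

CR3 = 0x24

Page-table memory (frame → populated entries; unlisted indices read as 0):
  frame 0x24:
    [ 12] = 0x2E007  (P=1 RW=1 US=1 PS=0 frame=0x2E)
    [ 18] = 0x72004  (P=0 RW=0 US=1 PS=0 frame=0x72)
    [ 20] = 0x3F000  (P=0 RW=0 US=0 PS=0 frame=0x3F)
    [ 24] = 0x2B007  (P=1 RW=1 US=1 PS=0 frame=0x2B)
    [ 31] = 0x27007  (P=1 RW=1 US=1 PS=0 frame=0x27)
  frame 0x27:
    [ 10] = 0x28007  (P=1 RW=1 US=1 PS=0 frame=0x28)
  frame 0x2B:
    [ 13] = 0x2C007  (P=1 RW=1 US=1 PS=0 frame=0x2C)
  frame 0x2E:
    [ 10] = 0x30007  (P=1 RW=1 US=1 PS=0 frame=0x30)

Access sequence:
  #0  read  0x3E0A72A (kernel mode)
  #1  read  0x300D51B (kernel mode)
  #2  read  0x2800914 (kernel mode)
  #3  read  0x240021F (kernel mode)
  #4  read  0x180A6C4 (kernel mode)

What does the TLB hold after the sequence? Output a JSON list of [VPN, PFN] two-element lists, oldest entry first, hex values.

Walk each access:
#0 VA=0x3E0A72A (r,kernel):
  [0] read 0x24 idx=31: raw=0x27007 flags P=1 W=1 U=1 S=0
  [1] read 0x27 idx=10: raw=0x28007 flags P=1 W=1 U=1 S=0
  ✓ 0x2872A  — 2 lookups
#1 VA=0x300D51B (r,kernel):
  [0] read 0x24 idx=24: raw=0x2B007 flags P=1 W=1 U=1 S=0
  [1] read 0x2B idx=13: raw=0x2C007 flags P=1 W=1 U=1 S=0
  ✓ 0x2C51B  — 2 lookups
#2 VA=0x2800914 (r,kernel):
  [0] read 0x24 idx=20: raw=0x3F000 flags P=0 W=0 U=0 S=0
  ✗ PAGE_NOT_PRESENT  [1 reads]
#3 VA=0x240021F (r,kernel):
  [0] read 0x24 idx=18: raw=0x72004 flags P=0 W=0 U=1 S=0
  ✗ PAGE_NOT_PRESENT  [1 reads]
#4 VA=0x180A6C4 (r,kernel):
  [0] read 0x24 idx=12: raw=0x2E007 flags P=1 W=1 U=1 S=0
  [1] read 0x2E idx=10: raw=0x30007 flags P=1 W=1 U=1 S=0
  ✓ 0x306C4  — 2 lookups

TLB: [["0x3E0A", "0x28"], ["0x300D", "0x2C"], ["0x180A", "0x30"]]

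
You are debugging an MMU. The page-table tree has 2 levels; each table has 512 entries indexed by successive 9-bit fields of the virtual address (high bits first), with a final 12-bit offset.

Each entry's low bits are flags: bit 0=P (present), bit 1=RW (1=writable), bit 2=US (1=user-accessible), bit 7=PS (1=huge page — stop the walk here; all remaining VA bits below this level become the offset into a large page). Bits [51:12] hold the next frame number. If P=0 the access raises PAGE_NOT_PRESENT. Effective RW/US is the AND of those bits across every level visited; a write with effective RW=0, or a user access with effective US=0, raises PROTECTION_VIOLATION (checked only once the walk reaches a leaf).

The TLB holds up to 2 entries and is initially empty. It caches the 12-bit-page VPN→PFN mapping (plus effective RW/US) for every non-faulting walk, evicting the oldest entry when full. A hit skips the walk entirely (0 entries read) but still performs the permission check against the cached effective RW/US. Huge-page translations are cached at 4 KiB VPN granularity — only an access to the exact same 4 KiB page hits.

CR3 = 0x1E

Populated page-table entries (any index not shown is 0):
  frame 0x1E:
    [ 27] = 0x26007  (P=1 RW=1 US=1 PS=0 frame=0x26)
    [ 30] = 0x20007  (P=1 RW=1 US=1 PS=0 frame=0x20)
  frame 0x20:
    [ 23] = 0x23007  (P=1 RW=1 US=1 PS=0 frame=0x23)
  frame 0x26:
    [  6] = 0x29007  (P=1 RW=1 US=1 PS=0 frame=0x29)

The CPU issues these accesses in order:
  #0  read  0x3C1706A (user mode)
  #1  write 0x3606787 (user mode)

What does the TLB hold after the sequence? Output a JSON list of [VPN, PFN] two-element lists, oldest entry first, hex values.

Per-access translation:
#0 VA=0x3C1706A (r,user):
  [0] read 0x1E idx=30: raw=0x20007 flags P=1 W=1 U=1 S=0
  [1] read 0x20 idx=23: raw=0x23007 flags P=1 W=1 U=1 S=0
  ✓ 0x2306A  — 2 lookups
#1 VA=0x3606787 (w,user):
  [0] read 0x1E idx=27: raw=0x26007 flags P=1 W=1 U=1 S=0
  [1] read 0x26 idx=6: raw=0x29007 flags P=1 W=1 U=1 S=0
  ✓ 0x29787  — 2 lookups

TLB: [["0x3C17", "0x23"], ["0x3606", "0x29"]]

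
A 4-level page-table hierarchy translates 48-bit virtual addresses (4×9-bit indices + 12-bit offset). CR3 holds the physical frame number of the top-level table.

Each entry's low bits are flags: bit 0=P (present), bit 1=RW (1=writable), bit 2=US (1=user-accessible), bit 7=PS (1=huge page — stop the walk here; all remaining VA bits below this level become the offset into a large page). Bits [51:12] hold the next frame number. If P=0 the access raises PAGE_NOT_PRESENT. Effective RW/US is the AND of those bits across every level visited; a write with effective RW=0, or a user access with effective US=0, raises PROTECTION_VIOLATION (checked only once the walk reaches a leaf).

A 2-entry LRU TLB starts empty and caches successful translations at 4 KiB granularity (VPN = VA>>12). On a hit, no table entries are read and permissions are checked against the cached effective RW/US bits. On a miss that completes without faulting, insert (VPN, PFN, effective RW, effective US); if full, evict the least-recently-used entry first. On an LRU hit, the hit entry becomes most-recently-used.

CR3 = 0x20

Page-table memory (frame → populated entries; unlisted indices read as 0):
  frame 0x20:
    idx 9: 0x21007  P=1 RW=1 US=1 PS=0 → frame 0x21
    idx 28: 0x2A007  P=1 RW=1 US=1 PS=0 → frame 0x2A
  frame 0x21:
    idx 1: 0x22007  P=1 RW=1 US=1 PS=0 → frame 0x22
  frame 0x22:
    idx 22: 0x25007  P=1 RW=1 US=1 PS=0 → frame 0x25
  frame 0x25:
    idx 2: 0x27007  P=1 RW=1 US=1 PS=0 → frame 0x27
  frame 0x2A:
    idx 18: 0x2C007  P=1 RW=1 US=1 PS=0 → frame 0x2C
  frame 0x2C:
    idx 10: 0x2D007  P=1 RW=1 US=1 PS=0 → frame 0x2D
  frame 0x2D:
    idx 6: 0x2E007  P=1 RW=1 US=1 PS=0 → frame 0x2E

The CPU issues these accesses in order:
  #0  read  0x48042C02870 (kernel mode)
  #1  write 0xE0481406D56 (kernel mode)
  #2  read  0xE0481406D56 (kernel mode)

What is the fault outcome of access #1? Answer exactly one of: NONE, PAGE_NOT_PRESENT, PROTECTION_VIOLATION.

Walk each access:
#0 VA=0x48042C02870 (r,kernel):
  L0 @0x20[9] → 0x21007  P=1,RW=1,US=1,PS=0
  L1 @0x21[1] → 0x22007  P=1,RW=1,US=1,PS=0
  L2 @0x22[22] → 0x25007  P=1,RW=1,US=1,PS=0
  L3 @0x25[2] → 0x27007  P=1,RW=1,US=1,PS=0
  ✓ 0x27870  — 4 lookups
#1 VA=0xE0481406D56 (w,kernel):
  L0 @0x20[28] → 0x2A007  P=1,RW=1,US=1,PS=0
  L1 @0x2A[18] → 0x2C007  P=1,RW=1,US=1,PS=0
  L2 @0x2C[10] → 0x2D007  P=1,RW=1,US=1,PS=0
  L3 @0x2D[6] → 0x2E007  P=1,RW=1,US=1,PS=0
  ✓ 0x2ED56  — 4 lookups
#2 VA=0xE0481406D56 (r,kernel):
  TLB hit vpn=0xE0481406 → PA=0x2ED56

Access #1 fault: NONE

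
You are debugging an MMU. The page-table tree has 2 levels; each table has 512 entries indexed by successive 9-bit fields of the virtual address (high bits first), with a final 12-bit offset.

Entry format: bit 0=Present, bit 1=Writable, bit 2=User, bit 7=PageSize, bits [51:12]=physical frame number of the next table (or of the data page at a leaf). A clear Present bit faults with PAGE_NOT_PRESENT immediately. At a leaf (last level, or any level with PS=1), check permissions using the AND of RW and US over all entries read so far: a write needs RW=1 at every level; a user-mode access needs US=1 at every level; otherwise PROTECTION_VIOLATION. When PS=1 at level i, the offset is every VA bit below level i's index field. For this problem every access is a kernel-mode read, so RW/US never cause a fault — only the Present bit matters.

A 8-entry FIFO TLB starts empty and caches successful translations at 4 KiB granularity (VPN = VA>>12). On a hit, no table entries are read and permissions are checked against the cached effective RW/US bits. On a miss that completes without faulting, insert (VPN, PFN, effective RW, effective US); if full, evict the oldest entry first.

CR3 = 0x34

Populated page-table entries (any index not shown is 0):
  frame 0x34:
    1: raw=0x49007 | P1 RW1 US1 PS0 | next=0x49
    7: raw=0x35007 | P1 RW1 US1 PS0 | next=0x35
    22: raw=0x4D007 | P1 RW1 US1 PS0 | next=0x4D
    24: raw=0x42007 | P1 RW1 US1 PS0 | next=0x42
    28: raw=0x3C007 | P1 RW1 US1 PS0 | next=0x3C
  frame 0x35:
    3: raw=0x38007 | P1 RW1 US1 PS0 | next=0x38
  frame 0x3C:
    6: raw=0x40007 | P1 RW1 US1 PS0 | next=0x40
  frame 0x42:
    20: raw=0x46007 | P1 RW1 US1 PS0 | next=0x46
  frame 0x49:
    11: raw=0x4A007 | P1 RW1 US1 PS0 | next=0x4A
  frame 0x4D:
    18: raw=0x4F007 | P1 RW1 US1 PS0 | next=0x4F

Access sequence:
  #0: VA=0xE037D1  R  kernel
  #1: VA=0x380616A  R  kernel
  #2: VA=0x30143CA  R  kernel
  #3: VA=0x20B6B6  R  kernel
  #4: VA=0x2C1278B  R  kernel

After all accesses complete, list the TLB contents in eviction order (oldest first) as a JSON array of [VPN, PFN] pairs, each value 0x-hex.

Per-access translation:
#0 VA=0xE037D1 (r,kernel):
  lvl0: tbl 0x34, slot 7 ⇒ 0x35007 (P1/RW1/US1/PS0)
  lvl1: tbl 0x35, slot 3 ⇒ 0x38007 (P1/RW1/US1/PS0)
  ✓ 0x387D1  — 2 lookups
#1 VA=0x380616A (r,kernel):
  lvl0: tbl 0x34, slot 28 ⇒ 0x3C007 (P1/RW1/US1/PS0)
  lvl1: tbl 0x3C, slot 6 ⇒ 0x40007 (P1/RW1/US1/PS0)
  ✓ 0x4016A  — 2 lookups
#2 VA=0x30143CA (r,kernel):
  lvl0: tbl 0x34, slot 24 ⇒ 0x42007 (P1/RW1/US1/PS0)
  lvl1: tbl 0x42, slot 20 ⇒ 0x46007 (P1/RW1/US1/PS0)
  ✓ 0x463CA  — 2 lookups
#3 VA=0x20B6B6 (r,kernel):
  lvl0: tbl 0x34, slot 1 ⇒ 0x49007 (P1/RW1/US1/PS0)
  lvl1: tbl 0x49, slot 11 ⇒ 0x4A007 (P1/RW1/US1/PS0)
  ✓ 0x4A6B6  — 2 lookups
#4 VA=0x2C1278B (r,kernel):
  lvl0: tbl 0x34, slot 22 ⇒ 0x4D007 (P1/RW1/US1/PS0)
  lvl1: tbl 0x4D, slot 18 ⇒ 0x4F007 (P1/RW1/US1/PS0)
  ✓ 0x4F78B  — 2 lookups

TLB: [["0xE03", "0x38"], ["0x3806", "0x40"], ["0x3014", "0x46"], ["0x20B", "0x4A"], ["0x2C12", "0x4F"]]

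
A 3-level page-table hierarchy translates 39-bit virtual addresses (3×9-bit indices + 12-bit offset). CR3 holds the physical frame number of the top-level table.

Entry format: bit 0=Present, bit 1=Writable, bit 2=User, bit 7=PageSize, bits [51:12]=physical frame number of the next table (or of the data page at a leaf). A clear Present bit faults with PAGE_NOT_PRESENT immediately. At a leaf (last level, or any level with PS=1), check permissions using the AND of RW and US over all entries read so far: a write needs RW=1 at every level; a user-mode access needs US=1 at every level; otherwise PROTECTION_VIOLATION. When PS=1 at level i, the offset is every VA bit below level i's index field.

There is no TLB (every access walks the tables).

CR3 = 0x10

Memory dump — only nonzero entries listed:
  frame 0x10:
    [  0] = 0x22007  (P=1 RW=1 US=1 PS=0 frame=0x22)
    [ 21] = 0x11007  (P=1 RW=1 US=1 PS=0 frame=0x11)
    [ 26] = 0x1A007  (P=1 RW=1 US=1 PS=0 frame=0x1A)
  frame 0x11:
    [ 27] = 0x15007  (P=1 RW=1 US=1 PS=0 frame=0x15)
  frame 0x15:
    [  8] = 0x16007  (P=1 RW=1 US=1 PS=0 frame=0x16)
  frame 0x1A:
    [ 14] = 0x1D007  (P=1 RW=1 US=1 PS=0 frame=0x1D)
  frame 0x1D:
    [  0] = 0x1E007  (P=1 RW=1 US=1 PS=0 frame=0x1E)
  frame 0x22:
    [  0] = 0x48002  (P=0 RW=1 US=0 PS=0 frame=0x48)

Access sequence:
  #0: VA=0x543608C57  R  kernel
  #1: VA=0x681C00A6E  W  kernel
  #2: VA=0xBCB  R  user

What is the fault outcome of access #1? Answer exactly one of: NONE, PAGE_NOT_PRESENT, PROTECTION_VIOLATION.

Per-access translation:
#0 VA=0x543608C57 (r,kernel):
  L0: frame=0x10 idx=21 entry=0x11007 [P=1 RW=1 US=1 PS=0]
  L1: frame=0x11 idx=27 entry=0x15007 [P=1 RW=1 US=1 PS=0]
  L2: frame=0x15 idx=8 entry=0x16007 [P=1 RW=1 US=1 PS=0]
  ⇒ phys 0x16C57  [3 reads]
#1 VA=0x681C00A6E (w,kernel):
  L0: frame=0x10 idx=26 entry=0x1A007 [P=1 RW=1 US=1 PS=0]
  L1: frame=0x1A idx=14 entry=0x1D007 [P=1 RW=1 US=1 PS=0]
  L2: frame=0x1D idx=0 entry=0x1E007 [P=1 RW=1 US=1 PS=0]
  ⇒ phys 0x1EA6E  [3 reads]
#2 VA=0xBCB (r,user):
  L0: frame=0x10 idx=0 entry=0x22007 [P=1 RW=1 US=1 PS=0]
  L1: frame=0x22 idx=0 entry=0x48002 [P=0 RW=1 US=0 PS=0]
  → PAGE_NOT_PRESENT  (2 entries read)

Access #1 fault: NONE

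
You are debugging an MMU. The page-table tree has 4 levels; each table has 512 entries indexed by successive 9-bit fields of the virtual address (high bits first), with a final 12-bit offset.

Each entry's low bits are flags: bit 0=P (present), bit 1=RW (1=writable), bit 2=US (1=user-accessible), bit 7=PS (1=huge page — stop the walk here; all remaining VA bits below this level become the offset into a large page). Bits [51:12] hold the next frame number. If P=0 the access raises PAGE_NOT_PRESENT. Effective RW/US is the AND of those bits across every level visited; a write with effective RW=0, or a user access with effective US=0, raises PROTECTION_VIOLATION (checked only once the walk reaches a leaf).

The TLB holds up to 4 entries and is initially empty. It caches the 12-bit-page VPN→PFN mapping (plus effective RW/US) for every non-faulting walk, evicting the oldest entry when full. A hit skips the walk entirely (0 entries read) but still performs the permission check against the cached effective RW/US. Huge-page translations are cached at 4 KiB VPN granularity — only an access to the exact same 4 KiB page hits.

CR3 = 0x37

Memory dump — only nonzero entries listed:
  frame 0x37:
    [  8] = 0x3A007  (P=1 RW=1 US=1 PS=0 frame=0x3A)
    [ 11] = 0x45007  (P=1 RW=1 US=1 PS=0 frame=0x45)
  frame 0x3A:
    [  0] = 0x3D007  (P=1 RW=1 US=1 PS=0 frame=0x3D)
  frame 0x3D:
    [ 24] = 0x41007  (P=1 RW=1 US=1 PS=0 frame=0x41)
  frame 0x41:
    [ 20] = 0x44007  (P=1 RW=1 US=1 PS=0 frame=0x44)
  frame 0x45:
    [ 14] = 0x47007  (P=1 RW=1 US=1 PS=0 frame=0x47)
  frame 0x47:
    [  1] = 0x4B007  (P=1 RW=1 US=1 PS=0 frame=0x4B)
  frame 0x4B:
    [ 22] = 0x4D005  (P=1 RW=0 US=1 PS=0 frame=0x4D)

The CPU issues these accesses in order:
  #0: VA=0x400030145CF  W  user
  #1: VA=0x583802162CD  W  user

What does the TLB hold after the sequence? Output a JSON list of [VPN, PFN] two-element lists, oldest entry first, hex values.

Per-access translation:
#0 VA=0x400030145CF (w,user):
  L0 @0x37[8] → 0x3A007  P=1,RW=1,US=1,PS=0
  L1 @0x3A[0] → 0x3D007  P=1,RW=1,US=1,PS=0
  L2 @0x3D[24] → 0x41007  P=1,RW=1,US=1,PS=0
  L3 @0x41[20] → 0x44007  P=1,RW=1,US=1,PS=0
  ✓ 0x445CF  — 4 lookups
#1 VA=0x583802162CD (w,user):
  L0 @0x37[11] → 0x45007  P=1,RW=1,US=1,PS=0
  L1 @0x45[14] → 0x47007  P=1,RW=1,US=1,PS=0
  L2 @0x47[1] → 0x4B007  P=1,RW=1,US=1,PS=0
  L3 @0x4B[22] → 0x4D005  P=1,RW=0,US=1,PS=0
  ⇒ fault: PROTECTION_VIOLATION  — 4 lookups

TLB: [["0x40003014", "0x44"]]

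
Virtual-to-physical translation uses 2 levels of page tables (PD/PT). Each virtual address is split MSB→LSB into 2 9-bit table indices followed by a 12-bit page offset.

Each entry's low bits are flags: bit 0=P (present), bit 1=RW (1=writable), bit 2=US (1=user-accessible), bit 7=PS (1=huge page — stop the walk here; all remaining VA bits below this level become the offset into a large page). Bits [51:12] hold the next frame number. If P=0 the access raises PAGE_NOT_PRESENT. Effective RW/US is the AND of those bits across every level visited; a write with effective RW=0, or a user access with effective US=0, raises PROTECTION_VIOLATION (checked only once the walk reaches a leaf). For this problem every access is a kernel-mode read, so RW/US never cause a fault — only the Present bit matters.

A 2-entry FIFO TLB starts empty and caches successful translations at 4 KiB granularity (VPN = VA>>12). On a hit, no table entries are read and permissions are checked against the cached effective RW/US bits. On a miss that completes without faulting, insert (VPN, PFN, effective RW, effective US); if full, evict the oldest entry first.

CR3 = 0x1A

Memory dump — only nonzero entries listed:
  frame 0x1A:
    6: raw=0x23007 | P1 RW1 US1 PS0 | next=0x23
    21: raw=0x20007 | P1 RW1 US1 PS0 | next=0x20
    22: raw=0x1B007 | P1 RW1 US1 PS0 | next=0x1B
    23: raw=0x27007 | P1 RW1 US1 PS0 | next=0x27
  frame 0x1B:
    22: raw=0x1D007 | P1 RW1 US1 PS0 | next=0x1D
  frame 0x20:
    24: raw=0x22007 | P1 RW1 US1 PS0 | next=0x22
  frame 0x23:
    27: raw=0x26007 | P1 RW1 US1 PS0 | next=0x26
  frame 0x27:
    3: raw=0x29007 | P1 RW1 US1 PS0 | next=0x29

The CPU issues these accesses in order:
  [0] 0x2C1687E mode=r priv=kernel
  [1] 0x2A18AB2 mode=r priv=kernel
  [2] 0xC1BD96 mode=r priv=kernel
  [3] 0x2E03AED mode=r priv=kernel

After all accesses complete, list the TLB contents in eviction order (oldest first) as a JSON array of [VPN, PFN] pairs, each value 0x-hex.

Walk each access:
#0 VA=0x2C1687E (r,kernel):
  L0: frame=0x1A idx=22 entry=0x1B007 [P=1 RW=1 US=1 PS=0]
  L1: frame=0x1B idx=22 entry=0x1D007 [P=1 RW=1 US=1 PS=0]
  ⇒ phys 0x1D87E  [2 reads]
#1 VA=0x2A18AB2 (r,kernel):
  L0: frame=0x1A idx=21 entry=0x20007 [P=1 RW=1 US=1 PS=0]
  L1: frame=0x20 idx=24 entry=0x22007 [P=1 RW=1 US=1 PS=0]
  ⇒ phys 0x22AB2  [2 reads]
#2 VA=0xC1BD96 (r,kernel):
  L0: frame=0x1A idx=6 entry=0x23007 [P=1 RW=1 US=1 PS=0]
  L1: frame=0x23 idx=27 entry=0x26007 [P=1 RW=1 US=1 PS=0]
  ⇒ phys 0x26D96  [2 reads]
#3 VA=0x2E03AED (r,kernel):
  L0: frame=0x1A idx=23 entry=0x27007 [P=1 RW=1 US=1 PS=0]
  L1: frame=0x27 idx=3 entry=0x29007 [P=1 RW=1 US=1 PS=0]
  ⇒ phys 0x29AED  [2 reads]

TLB: [["0xC1B", "0x26"], ["0x2E03", "0x29"]]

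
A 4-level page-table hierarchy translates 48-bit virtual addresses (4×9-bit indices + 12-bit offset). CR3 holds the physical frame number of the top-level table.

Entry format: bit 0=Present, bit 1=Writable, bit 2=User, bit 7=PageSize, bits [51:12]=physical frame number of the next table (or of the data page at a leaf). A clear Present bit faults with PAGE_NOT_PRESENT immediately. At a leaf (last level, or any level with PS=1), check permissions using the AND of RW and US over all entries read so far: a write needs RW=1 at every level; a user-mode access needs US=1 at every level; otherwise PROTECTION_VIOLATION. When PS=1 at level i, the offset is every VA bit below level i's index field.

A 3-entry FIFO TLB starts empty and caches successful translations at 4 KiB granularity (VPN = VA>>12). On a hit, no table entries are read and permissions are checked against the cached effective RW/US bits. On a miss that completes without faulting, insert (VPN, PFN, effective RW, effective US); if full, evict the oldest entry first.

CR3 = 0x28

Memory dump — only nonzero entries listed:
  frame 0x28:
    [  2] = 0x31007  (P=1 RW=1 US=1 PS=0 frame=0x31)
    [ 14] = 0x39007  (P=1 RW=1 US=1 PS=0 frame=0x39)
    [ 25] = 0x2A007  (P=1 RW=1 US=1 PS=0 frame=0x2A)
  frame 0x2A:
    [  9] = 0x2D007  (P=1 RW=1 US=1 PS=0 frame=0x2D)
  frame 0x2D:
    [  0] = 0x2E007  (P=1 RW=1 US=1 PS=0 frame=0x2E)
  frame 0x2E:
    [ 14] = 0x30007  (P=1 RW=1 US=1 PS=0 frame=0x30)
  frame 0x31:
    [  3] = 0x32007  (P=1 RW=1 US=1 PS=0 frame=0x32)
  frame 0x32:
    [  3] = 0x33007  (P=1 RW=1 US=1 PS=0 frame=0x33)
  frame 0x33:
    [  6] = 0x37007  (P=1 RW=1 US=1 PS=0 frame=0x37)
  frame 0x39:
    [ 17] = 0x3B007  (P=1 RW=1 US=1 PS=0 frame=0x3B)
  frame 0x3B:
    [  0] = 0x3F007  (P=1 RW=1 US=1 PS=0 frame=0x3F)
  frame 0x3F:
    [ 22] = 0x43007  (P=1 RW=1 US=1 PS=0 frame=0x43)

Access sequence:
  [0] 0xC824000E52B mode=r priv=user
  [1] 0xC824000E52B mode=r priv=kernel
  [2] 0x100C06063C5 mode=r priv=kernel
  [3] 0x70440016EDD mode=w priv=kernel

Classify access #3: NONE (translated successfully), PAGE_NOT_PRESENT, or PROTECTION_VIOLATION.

Per-access translation:
#0 VA=0xC824000E52B (r,user):
  lvl0: tbl 0x28, slot 25 ⇒ 0x2A007 (P1/RW1/US1/PS0)
  lvl1: tbl 0x2A, slot 9 ⇒ 0x2D007 (P1/RW1/US1/PS0)
  lvl2: tbl 0x2D, slot 0 ⇒ 0x2E007 (P1/RW1/US1/PS0)
  lvl3: tbl 0x2E, slot 14 ⇒ 0x30007 (P1/RW1/US1/PS0)
  ✓ 0x3052B  — 4 lookups
#1 VA=0xC824000E52B (r,kernel):
  TLB hit vpn=0xC824000E → PA=0x3052B
#2 VA=0x100C06063C5 (r,kernel):
  lvl0: tbl 0x28, slot 2 ⇒ 0x31007 (P1/RW1/US1/PS0)
  lvl1: tbl 0x31, slot 3 ⇒ 0x32007 (P1/RW1/US1/PS0)
  lvl2: tbl 0x32, slot 3 ⇒ 0x33007 (P1/RW1/US1/PS0)
  lvl3: tbl 0x33, slot 6 ⇒ 0x37007 (P1/RW1/US1/PS0)
  ✓ 0x373C5  — 4 lookups
#3 VA=0x70440016EDD (w,kernel):
  lvl0: tbl 0x28, slot 14 ⇒ 0x39007 (P1/RW1/US1/PS0)
  lvl1: tbl 0x39, slot 17 ⇒ 0x3B007 (P1/RW1/US1/PS0)
  lvl2: tbl 0x3B, slot 0 ⇒ 0x3F007 (P1/RW1/US1/PS0)
  lvl3: tbl 0x3F, slot 22 ⇒ 0x43007 (P1/RW1/US1/PS0)
  ✓ 0x43EDD  — 4 lookups

Access #3 fault: NONE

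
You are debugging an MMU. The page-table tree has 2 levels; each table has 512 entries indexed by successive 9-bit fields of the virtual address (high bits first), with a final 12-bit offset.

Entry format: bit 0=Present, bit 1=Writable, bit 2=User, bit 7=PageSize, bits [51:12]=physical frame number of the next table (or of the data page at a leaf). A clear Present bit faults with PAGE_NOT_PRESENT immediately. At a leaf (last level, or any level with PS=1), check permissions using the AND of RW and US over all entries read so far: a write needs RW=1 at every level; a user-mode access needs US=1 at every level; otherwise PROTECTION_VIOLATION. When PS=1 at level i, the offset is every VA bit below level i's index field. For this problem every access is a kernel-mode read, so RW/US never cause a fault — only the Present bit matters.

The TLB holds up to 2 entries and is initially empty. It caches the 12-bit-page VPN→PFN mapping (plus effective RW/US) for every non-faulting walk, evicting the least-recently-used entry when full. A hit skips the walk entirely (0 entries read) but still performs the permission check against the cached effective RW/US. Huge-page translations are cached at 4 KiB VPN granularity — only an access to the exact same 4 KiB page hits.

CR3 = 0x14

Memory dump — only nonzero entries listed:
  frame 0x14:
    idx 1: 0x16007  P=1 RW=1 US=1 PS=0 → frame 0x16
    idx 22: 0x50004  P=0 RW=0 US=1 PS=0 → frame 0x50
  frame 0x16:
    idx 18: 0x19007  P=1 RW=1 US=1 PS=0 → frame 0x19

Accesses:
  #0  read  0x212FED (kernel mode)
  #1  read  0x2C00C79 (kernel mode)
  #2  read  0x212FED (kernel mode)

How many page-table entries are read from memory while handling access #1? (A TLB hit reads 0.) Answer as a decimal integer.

Trace:
#0 VA=0x212FED (r,kernel):
  L0 @0x14[1] → 0x16007  P=1,RW=1,US=1,PS=0
  L1 @0x16[18] → 0x19007  P=1,RW=1,US=1,PS=0
  ⇒ phys 0x19FED  [2 reads]
#1 VA=0x2C00C79 (r,kernel):
  L0 @0x14[22] → 0x50004  P=0,RW=0,US=1,PS=0
  ⇒ fault: PAGE_NOT_PRESENT  — 1 lookups
#2 VA=0x212FED (r,kernel):
  TLB hit vpn=0x212 → PA=0x19FED

Entries read for #1: 1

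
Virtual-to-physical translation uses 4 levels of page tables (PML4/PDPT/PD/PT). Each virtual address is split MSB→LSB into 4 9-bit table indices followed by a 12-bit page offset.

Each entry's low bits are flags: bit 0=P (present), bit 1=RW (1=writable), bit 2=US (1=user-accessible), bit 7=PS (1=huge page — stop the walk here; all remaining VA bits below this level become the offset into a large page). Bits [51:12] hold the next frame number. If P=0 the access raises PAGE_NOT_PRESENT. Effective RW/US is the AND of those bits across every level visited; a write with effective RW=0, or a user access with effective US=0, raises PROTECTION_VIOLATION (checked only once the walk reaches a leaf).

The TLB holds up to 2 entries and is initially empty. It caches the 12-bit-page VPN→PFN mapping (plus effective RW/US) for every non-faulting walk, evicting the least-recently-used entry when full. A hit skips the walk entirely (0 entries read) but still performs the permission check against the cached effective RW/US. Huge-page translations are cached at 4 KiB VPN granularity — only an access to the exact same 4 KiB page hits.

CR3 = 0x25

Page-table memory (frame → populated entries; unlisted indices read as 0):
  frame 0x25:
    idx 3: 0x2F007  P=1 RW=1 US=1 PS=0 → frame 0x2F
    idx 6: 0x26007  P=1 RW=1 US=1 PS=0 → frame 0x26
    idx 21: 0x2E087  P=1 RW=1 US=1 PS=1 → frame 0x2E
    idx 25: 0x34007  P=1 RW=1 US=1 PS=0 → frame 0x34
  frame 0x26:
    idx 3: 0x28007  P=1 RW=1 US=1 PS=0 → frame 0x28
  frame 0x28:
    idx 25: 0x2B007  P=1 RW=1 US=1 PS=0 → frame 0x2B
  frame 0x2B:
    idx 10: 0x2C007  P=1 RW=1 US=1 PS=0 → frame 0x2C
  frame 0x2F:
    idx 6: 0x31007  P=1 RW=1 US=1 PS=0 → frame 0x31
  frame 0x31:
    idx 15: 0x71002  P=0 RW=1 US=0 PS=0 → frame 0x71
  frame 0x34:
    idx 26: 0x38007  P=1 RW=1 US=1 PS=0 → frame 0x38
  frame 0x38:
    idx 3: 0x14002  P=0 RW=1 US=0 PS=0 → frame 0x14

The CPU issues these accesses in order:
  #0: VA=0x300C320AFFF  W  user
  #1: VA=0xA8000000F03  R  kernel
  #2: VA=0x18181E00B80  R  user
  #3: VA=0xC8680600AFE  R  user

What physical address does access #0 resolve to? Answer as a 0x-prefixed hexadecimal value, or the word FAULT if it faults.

Trace:
#0 VA=0x300C320AFFF (w,user):
  L0 @0x25[6] → 0x26007  P=1,RW=1,US=1,PS=0
  L1 @0x26[3] → 0x28007  P=1,RW=1,US=1,PS=0
  L2 @0x28[25] → 0x2B007  P=1,RW=1,US=1,PS=0
  L3 @0x2B[10] → 0x2C007  P=1,RW=1,US=1,PS=0
  ⇒ phys 0x2CFFF  [4 reads]
#1 VA=0xA8000000F03 (r,kernel):
  L0 @0x25[21] → 0x2E087  P=1,RW=1,US=1,PS=1
  ⇒ phys 0x2EF03 (huge @L0)  [1 reads]
#2 VA=0x18181E00B80 (r,user):
  L0 @0x25[3] → 0x2F007  P=1,RW=1,US=1,PS=0
  L1 @0x2F[6] → 0x31007  P=1,RW=1,US=1,PS=0
  L2 @0x31[15] → 0x71002  P=0,RW=1,US=0,PS=0
  ⇒ fault: PAGE_NOT_PRESENT  — 3 lookups
#3 VA=0xC8680600AFE (r,user):
  L0 @0x25[25] → 0x34007  P=1,RW=1,US=1,PS=0
  L1 @0x34[26] → 0x38007  P=1,RW=1,US=1,PS=0
  L2 @0x38[3] → 0x14002  P=0,RW=1,US=0,PS=0
  ⇒ fault: PAGE_NOT_PRESENT  — 3 lookups

Access #0 PA: 0x2CFFF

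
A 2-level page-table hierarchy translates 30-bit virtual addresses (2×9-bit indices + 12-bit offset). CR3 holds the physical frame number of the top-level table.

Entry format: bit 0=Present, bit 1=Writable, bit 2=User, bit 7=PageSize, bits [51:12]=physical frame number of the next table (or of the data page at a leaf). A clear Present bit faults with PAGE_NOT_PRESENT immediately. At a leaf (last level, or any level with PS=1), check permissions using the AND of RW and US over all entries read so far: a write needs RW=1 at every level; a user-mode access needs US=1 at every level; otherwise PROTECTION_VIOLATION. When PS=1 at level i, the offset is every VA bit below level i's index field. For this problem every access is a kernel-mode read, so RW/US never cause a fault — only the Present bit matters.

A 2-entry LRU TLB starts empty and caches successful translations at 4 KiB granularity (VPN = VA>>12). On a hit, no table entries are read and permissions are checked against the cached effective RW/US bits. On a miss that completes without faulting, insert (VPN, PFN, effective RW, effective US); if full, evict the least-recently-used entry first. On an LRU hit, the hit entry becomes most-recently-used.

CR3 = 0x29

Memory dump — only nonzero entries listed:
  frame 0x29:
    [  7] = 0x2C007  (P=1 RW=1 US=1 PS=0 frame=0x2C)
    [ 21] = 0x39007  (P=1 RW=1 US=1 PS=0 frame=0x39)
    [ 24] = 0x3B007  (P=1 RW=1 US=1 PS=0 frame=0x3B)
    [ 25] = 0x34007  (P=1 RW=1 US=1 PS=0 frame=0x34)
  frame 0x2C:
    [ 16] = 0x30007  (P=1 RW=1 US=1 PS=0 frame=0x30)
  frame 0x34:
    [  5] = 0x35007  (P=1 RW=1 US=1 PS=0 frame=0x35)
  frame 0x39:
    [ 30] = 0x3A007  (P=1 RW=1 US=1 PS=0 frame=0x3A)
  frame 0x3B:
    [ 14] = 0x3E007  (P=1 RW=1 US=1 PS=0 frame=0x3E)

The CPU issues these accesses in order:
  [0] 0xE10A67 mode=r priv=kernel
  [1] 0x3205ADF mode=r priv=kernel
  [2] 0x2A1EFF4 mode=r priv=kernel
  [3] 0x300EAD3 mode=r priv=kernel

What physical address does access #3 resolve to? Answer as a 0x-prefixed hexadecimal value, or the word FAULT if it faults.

Per-access translation:
#0 VA=0xE10A67 (r,kernel):
  L0 @0x29[7] → 0x2C007  P=1,RW=1,US=1,PS=0
  L1 @0x2C[16] → 0x30007  P=1,RW=1,US=1,PS=0
  ⇒ phys 0x30A67  [2 reads]
#1 VA=0x3205ADF (r,kernel):
  L0 @0x29[25] → 0x34007  P=1,RW=1,US=1,PS=0
  L1 @0x34[5] → 0x35007  P=1,RW=1,US=1,PS=0
  ⇒ phys 0x35ADF  [2 reads]
#2 VA=0x2A1EFF4 (r,kernel):
  L0 @0x29[21] → 0x39007  P=1,RW=1,US=1,PS=0
  L1 @0x39[30] → 0x3A007  P=1,RW=1,US=1,PS=0
  ⇒ phys 0x3AFF4  [2 reads]
#3 VA=0x300EAD3 (r,kernel):
  L0 @0x29[24] → 0x3B007  P=1,RW=1,US=1,PS=0
  L1 @0x3B[14] → 0x3E007  P=1,RW=1,US=1,PS=0
  ⇒ phys 0x3EAD3  [2 reads]

Access #3 PA: 0x3EAD3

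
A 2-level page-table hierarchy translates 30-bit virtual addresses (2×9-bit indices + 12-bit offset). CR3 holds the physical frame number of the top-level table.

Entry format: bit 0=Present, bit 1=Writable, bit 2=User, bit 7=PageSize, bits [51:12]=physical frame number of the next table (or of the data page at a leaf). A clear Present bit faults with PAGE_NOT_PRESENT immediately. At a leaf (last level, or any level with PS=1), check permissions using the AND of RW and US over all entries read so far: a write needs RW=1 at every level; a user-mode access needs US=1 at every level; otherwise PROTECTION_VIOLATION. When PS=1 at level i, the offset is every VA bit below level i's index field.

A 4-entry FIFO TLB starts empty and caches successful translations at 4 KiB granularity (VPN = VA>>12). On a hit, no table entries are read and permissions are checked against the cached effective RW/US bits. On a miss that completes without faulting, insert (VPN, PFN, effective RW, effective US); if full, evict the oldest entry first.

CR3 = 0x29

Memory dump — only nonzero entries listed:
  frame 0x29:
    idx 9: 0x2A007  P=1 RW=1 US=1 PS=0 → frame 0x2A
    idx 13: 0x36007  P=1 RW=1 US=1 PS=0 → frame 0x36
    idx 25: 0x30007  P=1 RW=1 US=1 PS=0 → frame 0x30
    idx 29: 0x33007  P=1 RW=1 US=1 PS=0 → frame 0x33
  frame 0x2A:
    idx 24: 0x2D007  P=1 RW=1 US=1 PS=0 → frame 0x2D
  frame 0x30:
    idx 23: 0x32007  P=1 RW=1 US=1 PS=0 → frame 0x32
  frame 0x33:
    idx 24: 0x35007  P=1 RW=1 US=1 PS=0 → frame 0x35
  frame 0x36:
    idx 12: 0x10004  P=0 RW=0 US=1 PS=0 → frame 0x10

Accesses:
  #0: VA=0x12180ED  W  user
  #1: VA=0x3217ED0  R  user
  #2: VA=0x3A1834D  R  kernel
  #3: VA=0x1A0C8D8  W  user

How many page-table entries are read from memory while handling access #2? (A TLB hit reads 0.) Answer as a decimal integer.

Per-access translation:
#0 VA=0x12180ED (w,user):
  [0] read 0x29 idx=9: raw=0x2A007 flags P=1 W=1 U=1 S=0
  [1] read 0x2A idx=24: raw=0x2D007 flags P=1 W=1 U=1 S=0
  ✓ 0x2D0ED  — 2 lookups
#1 VA=0x3217ED0 (r,user):
  [0] read 0x29 idx=25: raw=0x30007 flags P=1 W=1 U=1 S=0
  [1] read 0x30 idx=23: raw=0x32007 flags P=1 W=1 U=1 S=0
  ✓ 0x32ED0  — 2 lookups
#2 VA=0x3A1834D (r,kernel):
  [0] read 0x29 idx=29: raw=0x33007 flags P=1 W=1 U=1 S=0
  [1] read 0x33 idx=24: raw=0x35007 flags P=1 W=1 U=1 S=0
  ✓ 0x3534D  — 2 lookups
#3 VA=0x1A0C8D8 (w,user):
  [0] read 0x29 idx=13: raw=0x36007 flags P=1 W=1 U=1 S=0
  [1] read 0x36 idx=12: raw=0x10004 flags P=0 W=0 U=1 S=0
  ✗ PAGE_NOT_PRESENT  [2 reads]

Entries read for #2: 2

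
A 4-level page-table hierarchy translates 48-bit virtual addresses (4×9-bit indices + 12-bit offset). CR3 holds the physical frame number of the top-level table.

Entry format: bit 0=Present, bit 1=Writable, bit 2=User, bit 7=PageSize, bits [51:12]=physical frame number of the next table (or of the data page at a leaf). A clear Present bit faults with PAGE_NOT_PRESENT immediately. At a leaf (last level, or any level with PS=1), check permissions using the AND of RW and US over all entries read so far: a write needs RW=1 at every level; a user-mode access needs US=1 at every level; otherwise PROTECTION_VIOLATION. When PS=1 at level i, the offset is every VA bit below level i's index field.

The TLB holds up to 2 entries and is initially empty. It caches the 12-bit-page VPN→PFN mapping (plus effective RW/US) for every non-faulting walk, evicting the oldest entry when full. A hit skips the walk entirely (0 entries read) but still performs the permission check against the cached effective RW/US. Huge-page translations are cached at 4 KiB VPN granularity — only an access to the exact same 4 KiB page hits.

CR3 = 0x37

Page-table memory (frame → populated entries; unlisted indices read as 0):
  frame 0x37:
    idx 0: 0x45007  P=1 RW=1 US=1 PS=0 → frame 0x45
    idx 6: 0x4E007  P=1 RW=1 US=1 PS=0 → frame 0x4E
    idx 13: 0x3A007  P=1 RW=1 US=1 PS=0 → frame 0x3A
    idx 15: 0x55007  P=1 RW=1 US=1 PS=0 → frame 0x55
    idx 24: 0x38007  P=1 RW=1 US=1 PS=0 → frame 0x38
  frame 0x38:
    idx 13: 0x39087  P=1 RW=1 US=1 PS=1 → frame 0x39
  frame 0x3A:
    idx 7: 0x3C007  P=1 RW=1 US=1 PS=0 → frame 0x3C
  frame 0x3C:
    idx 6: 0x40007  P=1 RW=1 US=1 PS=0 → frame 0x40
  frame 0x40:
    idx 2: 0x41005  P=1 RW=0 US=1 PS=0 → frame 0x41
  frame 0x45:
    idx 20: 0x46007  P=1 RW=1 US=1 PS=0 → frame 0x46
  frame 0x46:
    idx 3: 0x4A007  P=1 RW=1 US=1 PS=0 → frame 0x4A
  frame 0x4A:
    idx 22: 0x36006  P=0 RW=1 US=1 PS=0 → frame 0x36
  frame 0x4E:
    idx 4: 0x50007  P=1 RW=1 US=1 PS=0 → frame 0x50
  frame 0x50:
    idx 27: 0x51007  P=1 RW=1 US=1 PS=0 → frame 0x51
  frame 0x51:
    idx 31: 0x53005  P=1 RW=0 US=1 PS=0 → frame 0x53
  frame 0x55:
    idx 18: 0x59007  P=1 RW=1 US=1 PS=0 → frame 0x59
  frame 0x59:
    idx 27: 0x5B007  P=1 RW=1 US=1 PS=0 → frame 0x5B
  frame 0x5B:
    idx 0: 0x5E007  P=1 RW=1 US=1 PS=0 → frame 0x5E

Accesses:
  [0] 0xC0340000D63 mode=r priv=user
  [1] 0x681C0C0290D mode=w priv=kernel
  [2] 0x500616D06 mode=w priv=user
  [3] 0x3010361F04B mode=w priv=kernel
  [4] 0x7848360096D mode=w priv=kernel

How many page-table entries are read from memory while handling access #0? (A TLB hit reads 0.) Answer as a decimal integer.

Trace:
#0 VA=0xC0340000D63 (r,user):
  L0: frame=0x37 idx=24 entry=0x38007 [P=1 RW=1 US=1 PS=0]
  L1: frame=0x38 idx=13 entry=0x39087 [P=1 RW=1 US=1 PS=1]
  → PA=0x39D63 (huge @L1)  (2 entries read)
#1 VA=0x681C0C0290D (w,kernel):
  L0: frame=0x37 idx=13 entry=0x3A007 [P=1 RW=1 US=1 PS=0]
  L1: frame=0x3A idx=7 entry=0x3C007 [P=1 RW=1 US=1 PS=0]
  L2: frame=0x3C idx=6 entry=0x40007 [P=1 RW=1 US=1 PS=0]
  L3: frame=0x40 idx=2 entry=0x41005 [P=1 RW=0 US=1 PS=0]
  → PROTECTION_VIOLATION  (4 entries read)
#2 VA=0x500616D06 (w,user):
  L0: frame=0x37 idx=0 entry=0x45007 [P=1 RW=1 US=1 PS=0]
  L1: frame=0x45 idx=20 entry=0x46007 [P=1 RW=1 US=1 PS=0]
  L2: frame=0x46 idx=3 entry=0x4A007 [P=1 RW=1 US=1 PS=0]
  L3: frame=0x4A idx=22 entry=0x36006 [P=0 RW=1 US=1 PS=0]
  → PAGE_NOT_PRESENT  (4 entries read)
#3 VA=0x3010361F04B (w,kernel):
  L0: frame=0x37 idx=6 entry=0x4E007 [P=1 RW=1 US=1 PS=0]
  L1: frame=0x4E idx=4 entry=0x50007 [P=1 RW=1 US=1 PS=0]
  L2: frame=0x50 idx=27 entry=0x51007 [P=1 RW=1 US=1 PS=0]
  L3: frame=0x51 idx=31 entry=0x53005 [P=1 RW=0 US=1 PS=0]
  → PROTECTION_VIOLATION  (4 entries read)
#4 VA=0x7848360096D (w,kernel):
  L0: frame=0x37 idx=15 entry=0x55007 [P=1 RW=1 US=1 PS=0]
  L1: frame=0x55 idx=18 entry=0x59007 [P=1 RW=1 US=1 PS=0]
  L2: frame=0x59 idx=27 entry=0x5B007 [P=1 RW=1 US=1 PS=0]
  L3: frame=0x5B idx=0 entry=0x5E007 [P=1 RW=1 US=1 PS=0]
  → PA=0x5E96D  (4 entries read)

Entries read for #0: 2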